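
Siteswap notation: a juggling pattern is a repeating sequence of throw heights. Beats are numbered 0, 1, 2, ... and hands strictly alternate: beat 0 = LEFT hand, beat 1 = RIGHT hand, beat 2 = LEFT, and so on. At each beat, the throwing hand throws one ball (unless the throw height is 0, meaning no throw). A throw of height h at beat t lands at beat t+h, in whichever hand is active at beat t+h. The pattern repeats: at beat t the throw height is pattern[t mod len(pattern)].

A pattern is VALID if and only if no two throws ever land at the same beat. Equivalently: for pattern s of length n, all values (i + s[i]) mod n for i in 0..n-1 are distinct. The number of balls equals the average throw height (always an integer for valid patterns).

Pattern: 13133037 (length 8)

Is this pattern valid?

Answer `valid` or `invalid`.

Answer: invalid

Derivation:
i=0: (i + s[i]) mod n = (0 + 1) mod 8 = 1
i=1: (i + s[i]) mod n = (1 + 3) mod 8 = 4
i=2: (i + s[i]) mod n = (2 + 1) mod 8 = 3
i=3: (i + s[i]) mod n = (3 + 3) mod 8 = 6
i=4: (i + s[i]) mod n = (4 + 3) mod 8 = 7
i=5: (i + s[i]) mod n = (5 + 0) mod 8 = 5
i=6: (i + s[i]) mod n = (6 + 3) mod 8 = 1
i=7: (i + s[i]) mod n = (7 + 7) mod 8 = 6
Residues: [1, 4, 3, 6, 7, 5, 1, 6], distinct: False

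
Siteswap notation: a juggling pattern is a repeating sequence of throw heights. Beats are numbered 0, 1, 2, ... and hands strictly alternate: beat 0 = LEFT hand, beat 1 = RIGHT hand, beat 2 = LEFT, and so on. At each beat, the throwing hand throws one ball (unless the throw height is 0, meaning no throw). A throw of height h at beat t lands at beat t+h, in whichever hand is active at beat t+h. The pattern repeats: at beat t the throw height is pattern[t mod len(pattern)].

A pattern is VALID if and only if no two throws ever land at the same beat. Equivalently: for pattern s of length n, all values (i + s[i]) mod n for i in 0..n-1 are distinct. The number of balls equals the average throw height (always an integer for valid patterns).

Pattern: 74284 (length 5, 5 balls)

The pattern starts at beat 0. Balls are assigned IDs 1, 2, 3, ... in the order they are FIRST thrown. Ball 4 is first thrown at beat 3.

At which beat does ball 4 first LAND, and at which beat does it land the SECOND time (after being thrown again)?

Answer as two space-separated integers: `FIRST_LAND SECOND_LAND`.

Beat 0 (L): throw ball1 h=7 -> lands@7:R; in-air after throw: [b1@7:R]
Beat 1 (R): throw ball2 h=4 -> lands@5:R; in-air after throw: [b2@5:R b1@7:R]
Beat 2 (L): throw ball3 h=2 -> lands@4:L; in-air after throw: [b3@4:L b2@5:R b1@7:R]
Beat 3 (R): throw ball4 h=8 -> lands@11:R; in-air after throw: [b3@4:L b2@5:R b1@7:R b4@11:R]
Beat 4 (L): throw ball3 h=4 -> lands@8:L; in-air after throw: [b2@5:R b1@7:R b3@8:L b4@11:R]
Beat 5 (R): throw ball2 h=7 -> lands@12:L; in-air after throw: [b1@7:R b3@8:L b4@11:R b2@12:L]
Beat 6 (L): throw ball5 h=4 -> lands@10:L; in-air after throw: [b1@7:R b3@8:L b5@10:L b4@11:R b2@12:L]
Beat 7 (R): throw ball1 h=2 -> lands@9:R; in-air after throw: [b3@8:L b1@9:R b5@10:L b4@11:R b2@12:L]
Beat 8 (L): throw ball3 h=8 -> lands@16:L; in-air after throw: [b1@9:R b5@10:L b4@11:R b2@12:L b3@16:L]
Beat 9 (R): throw ball1 h=4 -> lands@13:R; in-air after throw: [b5@10:L b4@11:R b2@12:L b1@13:R b3@16:L]
Beat 10 (L): throw ball5 h=7 -> lands@17:R; in-air after throw: [b4@11:R b2@12:L b1@13:R b3@16:L b5@17:R]
Beat 11 (R): throw ball4 h=4 -> lands@15:R; in-air after throw: [b2@12:L b1@13:R b4@15:R b3@16:L b5@17:R]
Beat 12 (L): throw ball2 h=2 -> lands@14:L; in-air after throw: [b1@13:R b2@14:L b4@15:R b3@16:L b5@17:R]
Beat 13 (R): throw ball1 h=8 -> lands@21:R; in-air after throw: [b2@14:L b4@15:R b3@16:L b5@17:R b1@21:R]
Beat 14 (L): throw ball2 h=4 -> lands@18:L; in-air after throw: [b4@15:R b3@16:L b5@17:R b2@18:L b1@21:R]
Ball 4: thrown@3 h=8 -> first land @11; rethrown@11 h=4 -> second land @15

Answer: 11 15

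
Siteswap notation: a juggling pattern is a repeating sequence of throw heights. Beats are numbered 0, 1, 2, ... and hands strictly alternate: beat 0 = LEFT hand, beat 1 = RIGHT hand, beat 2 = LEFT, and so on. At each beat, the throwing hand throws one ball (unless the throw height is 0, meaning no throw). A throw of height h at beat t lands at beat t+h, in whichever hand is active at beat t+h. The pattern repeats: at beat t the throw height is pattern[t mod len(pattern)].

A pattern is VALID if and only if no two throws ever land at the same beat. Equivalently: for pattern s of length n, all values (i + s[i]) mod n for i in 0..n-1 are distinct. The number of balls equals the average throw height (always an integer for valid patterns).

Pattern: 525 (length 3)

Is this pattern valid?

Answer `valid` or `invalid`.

i=0: (i + s[i]) mod n = (0 + 5) mod 3 = 2
i=1: (i + s[i]) mod n = (1 + 2) mod 3 = 0
i=2: (i + s[i]) mod n = (2 + 5) mod 3 = 1
Residues: [2, 0, 1], distinct: True

Answer: valid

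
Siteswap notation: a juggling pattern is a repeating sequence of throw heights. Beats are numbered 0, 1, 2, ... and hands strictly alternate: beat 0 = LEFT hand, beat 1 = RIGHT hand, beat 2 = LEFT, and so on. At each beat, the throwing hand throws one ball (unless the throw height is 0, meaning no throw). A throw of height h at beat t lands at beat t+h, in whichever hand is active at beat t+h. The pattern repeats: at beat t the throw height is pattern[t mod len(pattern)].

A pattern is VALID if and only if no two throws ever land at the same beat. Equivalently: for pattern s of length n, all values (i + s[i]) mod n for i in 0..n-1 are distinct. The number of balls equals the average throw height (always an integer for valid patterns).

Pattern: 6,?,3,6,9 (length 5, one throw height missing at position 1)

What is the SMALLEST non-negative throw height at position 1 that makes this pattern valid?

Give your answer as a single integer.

Answer: 1

Derivation:
i=0: (0 + 6) mod 5 = 1
i=1: s[i]=? (unknown)
i=2: (2 + 3) mod 5 = 0
i=3: (3 + 6) mod 5 = 4
i=4: (4 + 9) mod 5 = 3
Known residues: [0, 1, 3, 4]; need a permutation of 0..4, so missing residue r = 2
Need (1 + s) mod 5 = 2; smallest s = (2 - 1) mod 5 = 1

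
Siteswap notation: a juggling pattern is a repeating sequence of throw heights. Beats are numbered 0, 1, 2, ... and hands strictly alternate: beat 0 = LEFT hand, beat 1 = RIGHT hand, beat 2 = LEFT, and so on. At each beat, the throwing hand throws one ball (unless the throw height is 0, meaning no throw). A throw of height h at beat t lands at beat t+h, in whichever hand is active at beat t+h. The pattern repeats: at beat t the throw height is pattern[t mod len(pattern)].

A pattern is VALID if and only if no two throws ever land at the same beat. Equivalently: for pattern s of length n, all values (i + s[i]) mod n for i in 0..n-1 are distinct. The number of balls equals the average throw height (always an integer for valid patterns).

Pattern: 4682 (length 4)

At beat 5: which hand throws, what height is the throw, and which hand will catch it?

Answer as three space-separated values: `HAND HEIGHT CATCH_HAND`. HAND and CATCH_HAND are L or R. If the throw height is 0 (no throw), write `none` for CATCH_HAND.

Answer: R 6 R

Derivation:
Beat 5: 5 mod 2 = 1, so hand = R
Throw height = pattern[5 mod 4] = pattern[1] = 6
Lands at beat 5+6=11, 11 mod 2 = 1, so catch hand = R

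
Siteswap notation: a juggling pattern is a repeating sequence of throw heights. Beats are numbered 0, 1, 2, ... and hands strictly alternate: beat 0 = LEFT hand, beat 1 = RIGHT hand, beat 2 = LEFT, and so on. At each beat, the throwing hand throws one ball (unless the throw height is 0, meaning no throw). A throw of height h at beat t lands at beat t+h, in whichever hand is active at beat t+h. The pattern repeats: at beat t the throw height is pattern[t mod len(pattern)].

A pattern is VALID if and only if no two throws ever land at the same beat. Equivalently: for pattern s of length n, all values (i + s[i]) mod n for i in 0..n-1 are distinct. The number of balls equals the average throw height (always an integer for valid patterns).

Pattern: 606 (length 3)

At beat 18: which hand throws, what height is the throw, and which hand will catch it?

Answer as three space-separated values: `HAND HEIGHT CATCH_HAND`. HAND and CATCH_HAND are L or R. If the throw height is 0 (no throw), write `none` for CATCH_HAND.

Beat 18: 18 mod 2 = 0, so hand = L
Throw height = pattern[18 mod 3] = pattern[0] = 6
Lands at beat 18+6=24, 24 mod 2 = 0, so catch hand = L

Answer: L 6 L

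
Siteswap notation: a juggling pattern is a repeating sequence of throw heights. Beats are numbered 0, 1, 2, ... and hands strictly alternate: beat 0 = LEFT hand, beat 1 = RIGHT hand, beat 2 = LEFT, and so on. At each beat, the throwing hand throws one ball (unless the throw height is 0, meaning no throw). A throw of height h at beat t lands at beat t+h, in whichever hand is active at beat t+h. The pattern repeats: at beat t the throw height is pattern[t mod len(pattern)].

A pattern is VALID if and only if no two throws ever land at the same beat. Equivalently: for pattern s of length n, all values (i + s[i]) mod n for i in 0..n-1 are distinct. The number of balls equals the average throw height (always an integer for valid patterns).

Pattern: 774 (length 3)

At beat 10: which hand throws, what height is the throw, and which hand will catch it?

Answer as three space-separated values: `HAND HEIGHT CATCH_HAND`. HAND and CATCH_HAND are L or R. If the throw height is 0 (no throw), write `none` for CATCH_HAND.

Beat 10: 10 mod 2 = 0, so hand = L
Throw height = pattern[10 mod 3] = pattern[1] = 7
Lands at beat 10+7=17, 17 mod 2 = 1, so catch hand = R

Answer: L 7 R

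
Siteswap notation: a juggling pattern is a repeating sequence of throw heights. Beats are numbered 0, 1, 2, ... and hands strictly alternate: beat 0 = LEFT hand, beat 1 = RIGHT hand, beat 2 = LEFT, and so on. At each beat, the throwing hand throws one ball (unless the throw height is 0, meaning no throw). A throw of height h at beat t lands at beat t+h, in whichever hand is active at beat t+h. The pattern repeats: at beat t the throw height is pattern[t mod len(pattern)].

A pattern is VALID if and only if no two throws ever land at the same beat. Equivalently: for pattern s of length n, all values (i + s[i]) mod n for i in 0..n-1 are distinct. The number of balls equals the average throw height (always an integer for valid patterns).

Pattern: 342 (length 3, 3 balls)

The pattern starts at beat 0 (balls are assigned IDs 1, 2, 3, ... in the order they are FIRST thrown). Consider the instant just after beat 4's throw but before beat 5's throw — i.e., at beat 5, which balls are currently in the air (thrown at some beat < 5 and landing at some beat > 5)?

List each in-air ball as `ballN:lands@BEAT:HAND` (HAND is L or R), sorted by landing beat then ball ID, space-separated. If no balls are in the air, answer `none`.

Beat 0 (L): throw ball1 h=3 -> lands@3:R; in-air after throw: [b1@3:R]
Beat 1 (R): throw ball2 h=4 -> lands@5:R; in-air after throw: [b1@3:R b2@5:R]
Beat 2 (L): throw ball3 h=2 -> lands@4:L; in-air after throw: [b1@3:R b3@4:L b2@5:R]
Beat 3 (R): throw ball1 h=3 -> lands@6:L; in-air after throw: [b3@4:L b2@5:R b1@6:L]
Beat 4 (L): throw ball3 h=4 -> lands@8:L; in-air after throw: [b2@5:R b1@6:L b3@8:L]
Beat 5 (R): throw ball2 h=2 -> lands@7:R; in-air after throw: [b1@6:L b2@7:R b3@8:L]

Answer: ball1:lands@6:L ball3:lands@8:L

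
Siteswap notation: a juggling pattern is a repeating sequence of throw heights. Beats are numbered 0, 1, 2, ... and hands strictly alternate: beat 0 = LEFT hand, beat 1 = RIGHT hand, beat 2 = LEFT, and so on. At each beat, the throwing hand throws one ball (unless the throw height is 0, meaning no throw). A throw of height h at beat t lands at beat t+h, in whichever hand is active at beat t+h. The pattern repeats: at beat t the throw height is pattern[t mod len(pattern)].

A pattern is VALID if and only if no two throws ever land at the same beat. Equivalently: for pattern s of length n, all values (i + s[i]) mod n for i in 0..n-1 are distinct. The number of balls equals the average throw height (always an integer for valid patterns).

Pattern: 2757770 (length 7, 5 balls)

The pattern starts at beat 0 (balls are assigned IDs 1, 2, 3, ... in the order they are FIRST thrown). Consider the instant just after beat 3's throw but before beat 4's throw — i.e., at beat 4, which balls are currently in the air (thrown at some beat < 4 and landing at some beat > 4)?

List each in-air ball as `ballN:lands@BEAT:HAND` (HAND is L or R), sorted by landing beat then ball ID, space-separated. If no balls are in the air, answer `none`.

Beat 0 (L): throw ball1 h=2 -> lands@2:L; in-air after throw: [b1@2:L]
Beat 1 (R): throw ball2 h=7 -> lands@8:L; in-air after throw: [b1@2:L b2@8:L]
Beat 2 (L): throw ball1 h=5 -> lands@7:R; in-air after throw: [b1@7:R b2@8:L]
Beat 3 (R): throw ball3 h=7 -> lands@10:L; in-air after throw: [b1@7:R b2@8:L b3@10:L]
Beat 4 (L): throw ball4 h=7 -> lands@11:R; in-air after throw: [b1@7:R b2@8:L b3@10:L b4@11:R]

Answer: ball1:lands@7:R ball2:lands@8:L ball3:lands@10:L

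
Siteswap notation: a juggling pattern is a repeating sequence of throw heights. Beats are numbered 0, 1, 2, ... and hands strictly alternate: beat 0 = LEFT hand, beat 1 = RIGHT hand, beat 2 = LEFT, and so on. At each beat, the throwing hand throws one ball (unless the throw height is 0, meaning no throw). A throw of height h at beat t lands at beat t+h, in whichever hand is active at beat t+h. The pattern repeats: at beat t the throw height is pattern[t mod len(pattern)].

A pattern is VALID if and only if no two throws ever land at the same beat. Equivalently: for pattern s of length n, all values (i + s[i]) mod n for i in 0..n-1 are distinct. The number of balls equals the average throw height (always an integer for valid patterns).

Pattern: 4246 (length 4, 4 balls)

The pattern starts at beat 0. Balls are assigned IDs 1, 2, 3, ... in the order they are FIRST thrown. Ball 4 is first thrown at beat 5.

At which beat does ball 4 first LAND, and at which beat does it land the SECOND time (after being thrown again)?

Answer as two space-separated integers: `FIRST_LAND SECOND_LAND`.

Beat 0 (L): throw ball1 h=4 -> lands@4:L; in-air after throw: [b1@4:L]
Beat 1 (R): throw ball2 h=2 -> lands@3:R; in-air after throw: [b2@3:R b1@4:L]
Beat 2 (L): throw ball3 h=4 -> lands@6:L; in-air after throw: [b2@3:R b1@4:L b3@6:L]
Beat 3 (R): throw ball2 h=6 -> lands@9:R; in-air after throw: [b1@4:L b3@6:L b2@9:R]
Beat 4 (L): throw ball1 h=4 -> lands@8:L; in-air after throw: [b3@6:L b1@8:L b2@9:R]
Beat 5 (R): throw ball4 h=2 -> lands@7:R; in-air after throw: [b3@6:L b4@7:R b1@8:L b2@9:R]
Beat 6 (L): throw ball3 h=4 -> lands@10:L; in-air after throw: [b4@7:R b1@8:L b2@9:R b3@10:L]
Beat 7 (R): throw ball4 h=6 -> lands@13:R; in-air after throw: [b1@8:L b2@9:R b3@10:L b4@13:R]
Beat 8 (L): throw ball1 h=4 -> lands@12:L; in-air after throw: [b2@9:R b3@10:L b1@12:L b4@13:R]
Beat 9 (R): throw ball2 h=2 -> lands@11:R; in-air after throw: [b3@10:L b2@11:R b1@12:L b4@13:R]
Beat 10 (L): throw ball3 h=4 -> lands@14:L; in-air after throw: [b2@11:R b1@12:L b4@13:R b3@14:L]
Beat 11 (R): throw ball2 h=6 -> lands@17:R; in-air after throw: [b1@12:L b4@13:R b3@14:L b2@17:R]
Beat 12 (L): throw ball1 h=4 -> lands@16:L; in-air after throw: [b4@13:R b3@14:L b1@16:L b2@17:R]
Beat 13 (R): throw ball4 h=2 -> lands@15:R; in-air after throw: [b3@14:L b4@15:R b1@16:L b2@17:R]
Ball 4: thrown@5 h=2 -> first land @7; rethrown@7 h=6 -> second land @13

Answer: 7 13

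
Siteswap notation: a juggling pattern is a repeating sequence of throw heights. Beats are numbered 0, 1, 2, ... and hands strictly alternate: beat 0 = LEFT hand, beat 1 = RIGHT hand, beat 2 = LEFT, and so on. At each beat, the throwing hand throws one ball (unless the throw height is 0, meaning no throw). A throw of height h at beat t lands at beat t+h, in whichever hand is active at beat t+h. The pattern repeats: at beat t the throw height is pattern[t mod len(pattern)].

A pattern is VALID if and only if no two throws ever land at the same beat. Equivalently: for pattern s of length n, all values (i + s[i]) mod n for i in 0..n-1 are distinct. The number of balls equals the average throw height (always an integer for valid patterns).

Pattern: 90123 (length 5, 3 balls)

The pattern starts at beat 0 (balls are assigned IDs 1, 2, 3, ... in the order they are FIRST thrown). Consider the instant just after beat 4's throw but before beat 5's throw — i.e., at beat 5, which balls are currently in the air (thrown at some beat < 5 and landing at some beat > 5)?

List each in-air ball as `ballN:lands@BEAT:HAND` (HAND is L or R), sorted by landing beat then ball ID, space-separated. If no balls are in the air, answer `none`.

Answer: ball3:lands@7:R ball1:lands@9:R

Derivation:
Beat 0 (L): throw ball1 h=9 -> lands@9:R; in-air after throw: [b1@9:R]
Beat 2 (L): throw ball2 h=1 -> lands@3:R; in-air after throw: [b2@3:R b1@9:R]
Beat 3 (R): throw ball2 h=2 -> lands@5:R; in-air after throw: [b2@5:R b1@9:R]
Beat 4 (L): throw ball3 h=3 -> lands@7:R; in-air after throw: [b2@5:R b3@7:R b1@9:R]
Beat 5 (R): throw ball2 h=9 -> lands@14:L; in-air after throw: [b3@7:R b1@9:R b2@14:L]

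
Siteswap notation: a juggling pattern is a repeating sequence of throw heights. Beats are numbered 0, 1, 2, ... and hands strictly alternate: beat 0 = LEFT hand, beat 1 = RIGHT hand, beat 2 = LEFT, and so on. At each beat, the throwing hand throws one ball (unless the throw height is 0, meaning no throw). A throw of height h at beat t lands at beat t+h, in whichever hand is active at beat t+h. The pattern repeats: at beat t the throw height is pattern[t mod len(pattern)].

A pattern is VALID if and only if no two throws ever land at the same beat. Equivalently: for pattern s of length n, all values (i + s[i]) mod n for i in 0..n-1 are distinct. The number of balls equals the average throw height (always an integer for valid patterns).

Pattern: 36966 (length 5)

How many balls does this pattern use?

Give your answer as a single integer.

Answer: 6

Derivation:
Pattern = [3, 6, 9, 6, 6], length n = 5
  position 0: throw height = 3, running sum = 3
  position 1: throw height = 6, running sum = 9
  position 2: throw height = 9, running sum = 18
  position 3: throw height = 6, running sum = 24
  position 4: throw height = 6, running sum = 30
Total sum = 30; balls = sum / n = 30 / 5 = 6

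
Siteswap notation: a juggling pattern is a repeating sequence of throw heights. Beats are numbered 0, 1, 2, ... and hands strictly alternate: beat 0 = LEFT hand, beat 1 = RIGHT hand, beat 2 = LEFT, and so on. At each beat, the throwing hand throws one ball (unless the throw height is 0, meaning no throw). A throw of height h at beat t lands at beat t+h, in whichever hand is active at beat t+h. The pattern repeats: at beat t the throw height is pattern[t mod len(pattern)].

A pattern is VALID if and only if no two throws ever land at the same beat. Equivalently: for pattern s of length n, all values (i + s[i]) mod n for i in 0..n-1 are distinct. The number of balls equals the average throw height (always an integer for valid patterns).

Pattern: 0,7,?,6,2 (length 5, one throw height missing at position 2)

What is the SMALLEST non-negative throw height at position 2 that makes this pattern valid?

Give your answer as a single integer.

Answer: 0

Derivation:
i=0: (0 + 0) mod 5 = 0
i=1: (1 + 7) mod 5 = 3
i=2: s[i]=? (unknown)
i=3: (3 + 6) mod 5 = 4
i=4: (4 + 2) mod 5 = 1
Known residues: [0, 1, 3, 4]; need a permutation of 0..4, so missing residue r = 2
Need (2 + s) mod 5 = 2; smallest s = (2 - 2) mod 5 = 0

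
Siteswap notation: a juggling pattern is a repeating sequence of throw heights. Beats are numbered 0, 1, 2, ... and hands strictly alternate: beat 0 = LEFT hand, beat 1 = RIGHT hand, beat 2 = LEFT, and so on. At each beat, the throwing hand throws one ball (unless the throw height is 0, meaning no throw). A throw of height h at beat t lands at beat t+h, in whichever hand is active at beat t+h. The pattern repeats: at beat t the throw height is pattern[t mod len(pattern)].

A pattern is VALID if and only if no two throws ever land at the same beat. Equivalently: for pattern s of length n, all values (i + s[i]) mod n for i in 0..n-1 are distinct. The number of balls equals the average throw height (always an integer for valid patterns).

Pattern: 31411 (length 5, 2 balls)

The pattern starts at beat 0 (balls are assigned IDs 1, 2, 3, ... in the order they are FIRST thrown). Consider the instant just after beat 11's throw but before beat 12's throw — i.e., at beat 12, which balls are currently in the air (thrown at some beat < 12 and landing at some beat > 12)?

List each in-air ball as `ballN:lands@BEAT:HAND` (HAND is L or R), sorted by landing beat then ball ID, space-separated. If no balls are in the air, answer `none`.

Answer: ball1:lands@13:R

Derivation:
Beat 0 (L): throw ball1 h=3 -> lands@3:R; in-air after throw: [b1@3:R]
Beat 1 (R): throw ball2 h=1 -> lands@2:L; in-air after throw: [b2@2:L b1@3:R]
Beat 2 (L): throw ball2 h=4 -> lands@6:L; in-air after throw: [b1@3:R b2@6:L]
Beat 3 (R): throw ball1 h=1 -> lands@4:L; in-air after throw: [b1@4:L b2@6:L]
Beat 4 (L): throw ball1 h=1 -> lands@5:R; in-air after throw: [b1@5:R b2@6:L]
Beat 5 (R): throw ball1 h=3 -> lands@8:L; in-air after throw: [b2@6:L b1@8:L]
Beat 6 (L): throw ball2 h=1 -> lands@7:R; in-air after throw: [b2@7:R b1@8:L]
Beat 7 (R): throw ball2 h=4 -> lands@11:R; in-air after throw: [b1@8:L b2@11:R]
Beat 8 (L): throw ball1 h=1 -> lands@9:R; in-air after throw: [b1@9:R b2@11:R]
Beat 9 (R): throw ball1 h=1 -> lands@10:L; in-air after throw: [b1@10:L b2@11:R]
Beat 10 (L): throw ball1 h=3 -> lands@13:R; in-air after throw: [b2@11:R b1@13:R]
Beat 11 (R): throw ball2 h=1 -> lands@12:L; in-air after throw: [b2@12:L b1@13:R]
Beat 12 (L): throw ball2 h=4 -> lands@16:L; in-air after throw: [b1@13:R b2@16:L]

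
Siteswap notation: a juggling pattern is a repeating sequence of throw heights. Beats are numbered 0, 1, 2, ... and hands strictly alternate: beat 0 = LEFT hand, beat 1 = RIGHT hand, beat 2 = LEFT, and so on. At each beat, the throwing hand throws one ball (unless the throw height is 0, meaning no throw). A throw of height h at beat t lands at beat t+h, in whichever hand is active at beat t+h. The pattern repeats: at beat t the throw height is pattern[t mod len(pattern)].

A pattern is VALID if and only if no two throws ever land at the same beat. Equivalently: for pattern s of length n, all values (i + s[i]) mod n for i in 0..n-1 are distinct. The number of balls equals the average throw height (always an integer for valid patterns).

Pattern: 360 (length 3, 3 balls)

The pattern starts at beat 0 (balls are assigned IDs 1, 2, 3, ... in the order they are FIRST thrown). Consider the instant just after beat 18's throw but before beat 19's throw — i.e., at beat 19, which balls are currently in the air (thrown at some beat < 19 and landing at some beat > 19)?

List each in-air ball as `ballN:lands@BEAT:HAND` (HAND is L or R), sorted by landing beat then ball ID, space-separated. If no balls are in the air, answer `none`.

Beat 0 (L): throw ball1 h=3 -> lands@3:R; in-air after throw: [b1@3:R]
Beat 1 (R): throw ball2 h=6 -> lands@7:R; in-air after throw: [b1@3:R b2@7:R]
Beat 3 (R): throw ball1 h=3 -> lands@6:L; in-air after throw: [b1@6:L b2@7:R]
Beat 4 (L): throw ball3 h=6 -> lands@10:L; in-air after throw: [b1@6:L b2@7:R b3@10:L]
Beat 6 (L): throw ball1 h=3 -> lands@9:R; in-air after throw: [b2@7:R b1@9:R b3@10:L]
Beat 7 (R): throw ball2 h=6 -> lands@13:R; in-air after throw: [b1@9:R b3@10:L b2@13:R]
Beat 9 (R): throw ball1 h=3 -> lands@12:L; in-air after throw: [b3@10:L b1@12:L b2@13:R]
Beat 10 (L): throw ball3 h=6 -> lands@16:L; in-air after throw: [b1@12:L b2@13:R b3@16:L]
Beat 12 (L): throw ball1 h=3 -> lands@15:R; in-air after throw: [b2@13:R b1@15:R b3@16:L]
Beat 13 (R): throw ball2 h=6 -> lands@19:R; in-air after throw: [b1@15:R b3@16:L b2@19:R]
Beat 15 (R): throw ball1 h=3 -> lands@18:L; in-air after throw: [b3@16:L b1@18:L b2@19:R]
Beat 16 (L): throw ball3 h=6 -> lands@22:L; in-air after throw: [b1@18:L b2@19:R b3@22:L]
Beat 18 (L): throw ball1 h=3 -> lands@21:R; in-air after throw: [b2@19:R b1@21:R b3@22:L]
Beat 19 (R): throw ball2 h=6 -> lands@25:R; in-air after throw: [b1@21:R b3@22:L b2@25:R]

Answer: ball1:lands@21:R ball3:lands@22:L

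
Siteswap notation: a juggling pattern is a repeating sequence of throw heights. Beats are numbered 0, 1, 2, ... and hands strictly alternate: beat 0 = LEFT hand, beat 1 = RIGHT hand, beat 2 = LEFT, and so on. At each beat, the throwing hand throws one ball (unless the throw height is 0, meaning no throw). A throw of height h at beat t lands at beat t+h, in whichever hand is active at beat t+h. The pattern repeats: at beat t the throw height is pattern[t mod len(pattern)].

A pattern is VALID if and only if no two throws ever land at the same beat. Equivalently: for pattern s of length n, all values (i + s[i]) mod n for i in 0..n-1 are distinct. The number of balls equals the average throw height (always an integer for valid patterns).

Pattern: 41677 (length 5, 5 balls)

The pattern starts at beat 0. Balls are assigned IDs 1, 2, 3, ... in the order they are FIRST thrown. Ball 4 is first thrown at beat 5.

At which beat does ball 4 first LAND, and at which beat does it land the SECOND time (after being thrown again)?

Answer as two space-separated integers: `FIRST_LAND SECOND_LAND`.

Answer: 9 16

Derivation:
Beat 0 (L): throw ball1 h=4 -> lands@4:L; in-air after throw: [b1@4:L]
Beat 1 (R): throw ball2 h=1 -> lands@2:L; in-air after throw: [b2@2:L b1@4:L]
Beat 2 (L): throw ball2 h=6 -> lands@8:L; in-air after throw: [b1@4:L b2@8:L]
Beat 3 (R): throw ball3 h=7 -> lands@10:L; in-air after throw: [b1@4:L b2@8:L b3@10:L]
Beat 4 (L): throw ball1 h=7 -> lands@11:R; in-air after throw: [b2@8:L b3@10:L b1@11:R]
Beat 5 (R): throw ball4 h=4 -> lands@9:R; in-air after throw: [b2@8:L b4@9:R b3@10:L b1@11:R]
Beat 6 (L): throw ball5 h=1 -> lands@7:R; in-air after throw: [b5@7:R b2@8:L b4@9:R b3@10:L b1@11:R]
Beat 7 (R): throw ball5 h=6 -> lands@13:R; in-air after throw: [b2@8:L b4@9:R b3@10:L b1@11:R b5@13:R]
Beat 8 (L): throw ball2 h=7 -> lands@15:R; in-air after throw: [b4@9:R b3@10:L b1@11:R b5@13:R b2@15:R]
Beat 9 (R): throw ball4 h=7 -> lands@16:L; in-air after throw: [b3@10:L b1@11:R b5@13:R b2@15:R b4@16:L]
Beat 10 (L): throw ball3 h=4 -> lands@14:L; in-air after throw: [b1@11:R b5@13:R b3@14:L b2@15:R b4@16:L]
Beat 11 (R): throw ball1 h=1 -> lands@12:L; in-air after throw: [b1@12:L b5@13:R b3@14:L b2@15:R b4@16:L]
Beat 12 (L): throw ball1 h=6 -> lands@18:L; in-air after throw: [b5@13:R b3@14:L b2@15:R b4@16:L b1@18:L]
Beat 13 (R): throw ball5 h=7 -> lands@20:L; in-air after throw: [b3@14:L b2@15:R b4@16:L b1@18:L b5@20:L]
Beat 14 (L): throw ball3 h=7 -> lands@21:R; in-air after throw: [b2@15:R b4@16:L b1@18:L b5@20:L b3@21:R]
Beat 15 (R): throw ball2 h=4 -> lands@19:R; in-air after throw: [b4@16:L b1@18:L b2@19:R b5@20:L b3@21:R]
Beat 16 (L): throw ball4 h=1 -> lands@17:R; in-air after throw: [b4@17:R b1@18:L b2@19:R b5@20:L b3@21:R]
Ball 4: thrown@5 h=4 -> first land @9; rethrown@9 h=7 -> second land @16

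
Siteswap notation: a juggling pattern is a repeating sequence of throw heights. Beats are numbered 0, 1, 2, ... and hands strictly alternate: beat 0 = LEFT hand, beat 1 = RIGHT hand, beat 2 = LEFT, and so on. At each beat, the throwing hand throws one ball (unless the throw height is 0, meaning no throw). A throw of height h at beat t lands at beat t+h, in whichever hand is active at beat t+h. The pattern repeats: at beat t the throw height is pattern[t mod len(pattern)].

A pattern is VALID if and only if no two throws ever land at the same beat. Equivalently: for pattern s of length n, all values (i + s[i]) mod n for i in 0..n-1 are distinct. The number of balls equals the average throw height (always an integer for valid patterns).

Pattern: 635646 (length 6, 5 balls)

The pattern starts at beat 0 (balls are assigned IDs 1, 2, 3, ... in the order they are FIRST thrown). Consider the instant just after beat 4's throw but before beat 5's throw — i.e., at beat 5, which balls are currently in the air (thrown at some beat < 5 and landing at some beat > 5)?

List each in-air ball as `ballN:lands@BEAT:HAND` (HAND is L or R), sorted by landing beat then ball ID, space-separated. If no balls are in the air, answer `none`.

Answer: ball1:lands@6:L ball3:lands@7:R ball2:lands@8:L ball4:lands@9:R

Derivation:
Beat 0 (L): throw ball1 h=6 -> lands@6:L; in-air after throw: [b1@6:L]
Beat 1 (R): throw ball2 h=3 -> lands@4:L; in-air after throw: [b2@4:L b1@6:L]
Beat 2 (L): throw ball3 h=5 -> lands@7:R; in-air after throw: [b2@4:L b1@6:L b3@7:R]
Beat 3 (R): throw ball4 h=6 -> lands@9:R; in-air after throw: [b2@4:L b1@6:L b3@7:R b4@9:R]
Beat 4 (L): throw ball2 h=4 -> lands@8:L; in-air after throw: [b1@6:L b3@7:R b2@8:L b4@9:R]
Beat 5 (R): throw ball5 h=6 -> lands@11:R; in-air after throw: [b1@6:L b3@7:R b2@8:L b4@9:R b5@11:R]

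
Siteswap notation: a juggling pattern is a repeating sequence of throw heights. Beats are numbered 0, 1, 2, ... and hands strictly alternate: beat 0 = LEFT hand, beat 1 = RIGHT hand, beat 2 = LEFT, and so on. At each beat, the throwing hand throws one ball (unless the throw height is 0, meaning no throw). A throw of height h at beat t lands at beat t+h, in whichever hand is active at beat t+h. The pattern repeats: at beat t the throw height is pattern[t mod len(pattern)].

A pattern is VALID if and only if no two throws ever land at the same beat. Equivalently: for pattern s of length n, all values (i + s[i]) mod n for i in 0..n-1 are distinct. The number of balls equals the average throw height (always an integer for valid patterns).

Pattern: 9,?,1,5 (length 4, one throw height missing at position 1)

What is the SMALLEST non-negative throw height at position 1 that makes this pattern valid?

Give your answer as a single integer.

i=0: (0 + 9) mod 4 = 1
i=1: s[i]=? (unknown)
i=2: (2 + 1) mod 4 = 3
i=3: (3 + 5) mod 4 = 0
Known residues: [0, 1, 3]; need a permutation of 0..3, so missing residue r = 2
Need (1 + s) mod 4 = 2; smallest s = (2 - 1) mod 4 = 1

Answer: 1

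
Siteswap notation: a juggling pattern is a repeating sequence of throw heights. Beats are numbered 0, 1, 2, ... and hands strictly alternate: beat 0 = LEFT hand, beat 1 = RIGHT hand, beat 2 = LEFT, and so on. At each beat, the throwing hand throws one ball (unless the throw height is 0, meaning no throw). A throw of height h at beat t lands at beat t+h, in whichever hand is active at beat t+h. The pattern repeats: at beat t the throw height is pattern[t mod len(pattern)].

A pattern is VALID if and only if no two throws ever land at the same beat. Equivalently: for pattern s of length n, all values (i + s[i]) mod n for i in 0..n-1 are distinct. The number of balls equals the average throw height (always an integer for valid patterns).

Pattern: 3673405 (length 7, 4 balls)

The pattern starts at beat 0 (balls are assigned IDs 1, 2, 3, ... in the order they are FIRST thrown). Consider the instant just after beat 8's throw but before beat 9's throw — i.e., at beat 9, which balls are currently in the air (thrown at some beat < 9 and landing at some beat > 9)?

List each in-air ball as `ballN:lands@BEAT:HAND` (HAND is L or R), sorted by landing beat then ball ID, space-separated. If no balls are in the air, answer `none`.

Beat 0 (L): throw ball1 h=3 -> lands@3:R; in-air after throw: [b1@3:R]
Beat 1 (R): throw ball2 h=6 -> lands@7:R; in-air after throw: [b1@3:R b2@7:R]
Beat 2 (L): throw ball3 h=7 -> lands@9:R; in-air after throw: [b1@3:R b2@7:R b3@9:R]
Beat 3 (R): throw ball1 h=3 -> lands@6:L; in-air after throw: [b1@6:L b2@7:R b3@9:R]
Beat 4 (L): throw ball4 h=4 -> lands@8:L; in-air after throw: [b1@6:L b2@7:R b4@8:L b3@9:R]
Beat 6 (L): throw ball1 h=5 -> lands@11:R; in-air after throw: [b2@7:R b4@8:L b3@9:R b1@11:R]
Beat 7 (R): throw ball2 h=3 -> lands@10:L; in-air after throw: [b4@8:L b3@9:R b2@10:L b1@11:R]
Beat 8 (L): throw ball4 h=6 -> lands@14:L; in-air after throw: [b3@9:R b2@10:L b1@11:R b4@14:L]
Beat 9 (R): throw ball3 h=7 -> lands@16:L; in-air after throw: [b2@10:L b1@11:R b4@14:L b3@16:L]

Answer: ball2:lands@10:L ball1:lands@11:R ball4:lands@14:L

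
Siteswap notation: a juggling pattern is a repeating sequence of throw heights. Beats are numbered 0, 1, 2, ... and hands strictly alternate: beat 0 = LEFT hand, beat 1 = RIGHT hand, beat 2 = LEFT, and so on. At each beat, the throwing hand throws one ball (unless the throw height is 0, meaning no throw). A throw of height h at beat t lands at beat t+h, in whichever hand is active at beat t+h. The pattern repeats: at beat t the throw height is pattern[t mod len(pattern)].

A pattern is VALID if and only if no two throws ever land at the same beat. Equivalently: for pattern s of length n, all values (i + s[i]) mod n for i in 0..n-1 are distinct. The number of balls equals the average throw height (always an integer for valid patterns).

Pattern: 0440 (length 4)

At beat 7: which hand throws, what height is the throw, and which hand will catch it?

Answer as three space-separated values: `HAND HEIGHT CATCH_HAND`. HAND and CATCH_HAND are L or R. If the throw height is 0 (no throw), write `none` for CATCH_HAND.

Answer: R 0 none

Derivation:
Beat 7: 7 mod 2 = 1, so hand = R
Throw height = pattern[7 mod 4] = pattern[3] = 0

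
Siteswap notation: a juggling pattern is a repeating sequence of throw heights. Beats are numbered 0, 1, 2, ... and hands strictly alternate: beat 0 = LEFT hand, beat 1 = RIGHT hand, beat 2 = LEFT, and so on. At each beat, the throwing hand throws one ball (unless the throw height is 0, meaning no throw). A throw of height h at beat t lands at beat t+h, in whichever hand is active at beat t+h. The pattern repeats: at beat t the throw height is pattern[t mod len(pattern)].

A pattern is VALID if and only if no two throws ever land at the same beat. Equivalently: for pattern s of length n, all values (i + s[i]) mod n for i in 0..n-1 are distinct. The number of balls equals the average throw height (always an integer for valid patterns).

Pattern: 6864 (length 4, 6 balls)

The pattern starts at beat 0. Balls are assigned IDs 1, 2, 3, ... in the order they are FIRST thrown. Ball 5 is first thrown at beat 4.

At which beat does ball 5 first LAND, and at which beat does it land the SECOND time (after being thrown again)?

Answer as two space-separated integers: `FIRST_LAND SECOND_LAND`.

Beat 0 (L): throw ball1 h=6 -> lands@6:L; in-air after throw: [b1@6:L]
Beat 1 (R): throw ball2 h=8 -> lands@9:R; in-air after throw: [b1@6:L b2@9:R]
Beat 2 (L): throw ball3 h=6 -> lands@8:L; in-air after throw: [b1@6:L b3@8:L b2@9:R]
Beat 3 (R): throw ball4 h=4 -> lands@7:R; in-air after throw: [b1@6:L b4@7:R b3@8:L b2@9:R]
Beat 4 (L): throw ball5 h=6 -> lands@10:L; in-air after throw: [b1@6:L b4@7:R b3@8:L b2@9:R b5@10:L]
Beat 5 (R): throw ball6 h=8 -> lands@13:R; in-air after throw: [b1@6:L b4@7:R b3@8:L b2@9:R b5@10:L b6@13:R]
Beat 6 (L): throw ball1 h=6 -> lands@12:L; in-air after throw: [b4@7:R b3@8:L b2@9:R b5@10:L b1@12:L b6@13:R]
Beat 7 (R): throw ball4 h=4 -> lands@11:R; in-air after throw: [b3@8:L b2@9:R b5@10:L b4@11:R b1@12:L b6@13:R]
Beat 8 (L): throw ball3 h=6 -> lands@14:L; in-air after throw: [b2@9:R b5@10:L b4@11:R b1@12:L b6@13:R b3@14:L]
Beat 9 (R): throw ball2 h=8 -> lands@17:R; in-air after throw: [b5@10:L b4@11:R b1@12:L b6@13:R b3@14:L b2@17:R]
Beat 10 (L): throw ball5 h=6 -> lands@16:L; in-air after throw: [b4@11:R b1@12:L b6@13:R b3@14:L b5@16:L b2@17:R]
Beat 11 (R): throw ball4 h=4 -> lands@15:R; in-air after throw: [b1@12:L b6@13:R b3@14:L b4@15:R b5@16:L b2@17:R]
Beat 12 (L): throw ball1 h=6 -> lands@18:L; in-air after throw: [b6@13:R b3@14:L b4@15:R b5@16:L b2@17:R b1@18:L]
Beat 13 (R): throw ball6 h=8 -> lands@21:R; in-air after throw: [b3@14:L b4@15:R b5@16:L b2@17:R b1@18:L b6@21:R]
Beat 14 (L): throw ball3 h=6 -> lands@20:L; in-air after throw: [b4@15:R b5@16:L b2@17:R b1@18:L b3@20:L b6@21:R]
Beat 15 (R): throw ball4 h=4 -> lands@19:R; in-air after throw: [b5@16:L b2@17:R b1@18:L b4@19:R b3@20:L b6@21:R]
Beat 16 (L): throw ball5 h=6 -> lands@22:L; in-air after throw: [b2@17:R b1@18:L b4@19:R b3@20:L b6@21:R b5@22:L]
Ball 5: thrown@4 h=6 -> first land @10; rethrown@10 h=6 -> second land @16

Answer: 10 16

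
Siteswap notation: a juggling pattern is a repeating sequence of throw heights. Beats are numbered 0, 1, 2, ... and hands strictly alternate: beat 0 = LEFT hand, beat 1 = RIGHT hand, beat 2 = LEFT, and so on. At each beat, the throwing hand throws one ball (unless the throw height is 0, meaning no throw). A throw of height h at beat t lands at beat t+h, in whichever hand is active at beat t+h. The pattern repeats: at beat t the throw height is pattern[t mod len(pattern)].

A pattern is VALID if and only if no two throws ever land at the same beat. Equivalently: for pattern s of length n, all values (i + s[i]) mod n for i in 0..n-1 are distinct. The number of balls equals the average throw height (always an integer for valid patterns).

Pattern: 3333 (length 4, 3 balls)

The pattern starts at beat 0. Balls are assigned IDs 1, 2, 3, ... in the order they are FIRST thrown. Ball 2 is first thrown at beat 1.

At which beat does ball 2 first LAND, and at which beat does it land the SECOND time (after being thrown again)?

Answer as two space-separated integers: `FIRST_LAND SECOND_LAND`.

Answer: 4 7

Derivation:
Beat 0 (L): throw ball1 h=3 -> lands@3:R; in-air after throw: [b1@3:R]
Beat 1 (R): throw ball2 h=3 -> lands@4:L; in-air after throw: [b1@3:R b2@4:L]
Beat 2 (L): throw ball3 h=3 -> lands@5:R; in-air after throw: [b1@3:R b2@4:L b3@5:R]
Beat 3 (R): throw ball1 h=3 -> lands@6:L; in-air after throw: [b2@4:L b3@5:R b1@6:L]
Beat 4 (L): throw ball2 h=3 -> lands@7:R; in-air after throw: [b3@5:R b1@6:L b2@7:R]
Beat 5 (R): throw ball3 h=3 -> lands@8:L; in-air after throw: [b1@6:L b2@7:R b3@8:L]
Beat 6 (L): throw ball1 h=3 -> lands@9:R; in-air after throw: [b2@7:R b3@8:L b1@9:R]
Beat 7 (R): throw ball2 h=3 -> lands@10:L; in-air after throw: [b3@8:L b1@9:R b2@10:L]
Ball 2: thrown@1 h=3 -> first land @4; rethrown@4 h=3 -> second land @7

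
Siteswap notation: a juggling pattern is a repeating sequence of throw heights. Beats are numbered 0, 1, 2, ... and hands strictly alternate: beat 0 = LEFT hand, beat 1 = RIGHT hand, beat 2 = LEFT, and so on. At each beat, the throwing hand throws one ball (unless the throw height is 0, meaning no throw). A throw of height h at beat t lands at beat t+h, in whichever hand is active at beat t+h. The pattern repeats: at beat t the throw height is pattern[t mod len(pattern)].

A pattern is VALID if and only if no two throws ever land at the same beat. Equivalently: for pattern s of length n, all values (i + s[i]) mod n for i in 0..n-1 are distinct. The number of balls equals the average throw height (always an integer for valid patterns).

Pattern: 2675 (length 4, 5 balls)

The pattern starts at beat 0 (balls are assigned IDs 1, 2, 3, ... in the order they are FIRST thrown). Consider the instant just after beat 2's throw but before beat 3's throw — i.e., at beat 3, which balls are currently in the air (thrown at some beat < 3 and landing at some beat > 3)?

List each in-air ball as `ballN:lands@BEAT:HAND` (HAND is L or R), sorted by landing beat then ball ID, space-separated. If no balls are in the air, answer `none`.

Answer: ball2:lands@7:R ball1:lands@9:R

Derivation:
Beat 0 (L): throw ball1 h=2 -> lands@2:L; in-air after throw: [b1@2:L]
Beat 1 (R): throw ball2 h=6 -> lands@7:R; in-air after throw: [b1@2:L b2@7:R]
Beat 2 (L): throw ball1 h=7 -> lands@9:R; in-air after throw: [b2@7:R b1@9:R]
Beat 3 (R): throw ball3 h=5 -> lands@8:L; in-air after throw: [b2@7:R b3@8:L b1@9:R]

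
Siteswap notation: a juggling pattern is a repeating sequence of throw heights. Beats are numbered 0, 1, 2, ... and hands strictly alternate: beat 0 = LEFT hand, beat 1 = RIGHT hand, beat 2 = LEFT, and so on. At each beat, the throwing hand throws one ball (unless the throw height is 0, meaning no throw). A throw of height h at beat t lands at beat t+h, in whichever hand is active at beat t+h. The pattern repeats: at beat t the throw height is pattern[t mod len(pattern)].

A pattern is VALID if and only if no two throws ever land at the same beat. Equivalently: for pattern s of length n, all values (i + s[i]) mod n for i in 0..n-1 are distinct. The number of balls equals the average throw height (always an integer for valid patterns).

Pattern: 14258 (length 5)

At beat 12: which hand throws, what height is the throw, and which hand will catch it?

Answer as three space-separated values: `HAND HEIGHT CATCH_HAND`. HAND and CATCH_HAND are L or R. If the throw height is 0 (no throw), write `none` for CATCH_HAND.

Answer: L 2 L

Derivation:
Beat 12: 12 mod 2 = 0, so hand = L
Throw height = pattern[12 mod 5] = pattern[2] = 2
Lands at beat 12+2=14, 14 mod 2 = 0, so catch hand = L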